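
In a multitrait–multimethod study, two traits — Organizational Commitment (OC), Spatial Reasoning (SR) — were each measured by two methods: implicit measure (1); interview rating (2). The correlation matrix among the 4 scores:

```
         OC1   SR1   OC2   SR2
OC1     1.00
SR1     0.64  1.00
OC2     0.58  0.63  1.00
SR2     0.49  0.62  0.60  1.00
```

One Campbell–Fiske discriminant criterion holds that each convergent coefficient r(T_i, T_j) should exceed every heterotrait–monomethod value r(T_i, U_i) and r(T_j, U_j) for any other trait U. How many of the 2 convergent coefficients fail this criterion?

Checking each validity diagonal entry against its comparison values:
OC (methods 1·2): 0.58 vs {0.64, 0.60} → fail.
SR (methods 1·2): 0.62 vs {0.64, 0.60} → fail.
2 of 2 fail.

2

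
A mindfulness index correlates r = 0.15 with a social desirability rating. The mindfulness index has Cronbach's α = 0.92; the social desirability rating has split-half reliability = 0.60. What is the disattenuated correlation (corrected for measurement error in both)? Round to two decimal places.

0.20

r_true = r_obs / √(r_xx · r_yy) = 0.15 / √(0.92 × 0.60) = 0.15 / √0.5520 = 0.15 / 0.7430 ≈ 0.20.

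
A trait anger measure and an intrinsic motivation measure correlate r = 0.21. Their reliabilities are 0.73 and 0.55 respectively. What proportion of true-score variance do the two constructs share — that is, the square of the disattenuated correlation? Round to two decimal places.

0.11

Disattenuated r = 0.21 / √(0.73 × 0.55) = 0.21 / 0.6336 = 0.3314.
Shared true-score variance = 0.3314² = 0.1098 ≈ 0.11.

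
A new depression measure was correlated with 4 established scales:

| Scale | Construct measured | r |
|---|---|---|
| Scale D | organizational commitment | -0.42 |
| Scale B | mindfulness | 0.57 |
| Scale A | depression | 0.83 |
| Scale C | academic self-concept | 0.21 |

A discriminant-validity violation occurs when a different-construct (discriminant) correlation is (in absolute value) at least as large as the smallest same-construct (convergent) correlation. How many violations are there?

Convergent (same construct = depression): Scale A.
Smallest convergent = 0.83. Discriminant |r|: 0.42, 0.57, 0.21; count ≥ 0.83 → 0.

0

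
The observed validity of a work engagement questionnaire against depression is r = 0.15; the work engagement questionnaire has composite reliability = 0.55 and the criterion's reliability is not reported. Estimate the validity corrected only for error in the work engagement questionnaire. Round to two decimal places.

Single correction: r_c = r_obs / √r_xx = 0.15 / √0.55 = 0.15 / 0.7416 ≈ 0.20.

0.20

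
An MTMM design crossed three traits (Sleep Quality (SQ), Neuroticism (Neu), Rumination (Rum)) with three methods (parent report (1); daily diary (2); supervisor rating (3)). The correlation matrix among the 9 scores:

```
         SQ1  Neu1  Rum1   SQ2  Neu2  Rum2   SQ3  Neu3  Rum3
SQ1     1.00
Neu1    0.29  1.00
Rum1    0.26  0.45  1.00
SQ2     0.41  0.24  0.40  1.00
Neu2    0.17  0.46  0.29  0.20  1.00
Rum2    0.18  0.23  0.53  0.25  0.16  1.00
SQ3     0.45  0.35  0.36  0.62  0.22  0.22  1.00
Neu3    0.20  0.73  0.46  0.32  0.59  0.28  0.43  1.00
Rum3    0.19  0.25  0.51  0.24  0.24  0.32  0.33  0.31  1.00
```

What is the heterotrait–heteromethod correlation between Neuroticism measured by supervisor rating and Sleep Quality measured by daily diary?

0.32

Different traits and methods: r(Neu3, SQ2) = 0.32.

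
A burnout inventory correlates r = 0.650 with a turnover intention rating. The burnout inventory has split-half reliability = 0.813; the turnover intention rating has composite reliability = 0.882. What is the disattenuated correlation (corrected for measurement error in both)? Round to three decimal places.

r_true = r_obs / √(r_xx · r_yy) = 0.650 / √(0.813 × 0.882) = 0.650 / √0.717066 = 0.650 / 0.8468 ≈ 0.768.

0.768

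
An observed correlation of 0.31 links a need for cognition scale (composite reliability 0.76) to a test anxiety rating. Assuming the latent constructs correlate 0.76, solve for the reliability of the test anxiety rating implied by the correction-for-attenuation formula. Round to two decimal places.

r_true = r_obs / √(r_xx · r_yy) ⇒ 0.76 = 0.31 / √(0.76 · r_yy).
√(0.76 · r_yy) = 0.31 / 0.76 = 0.4079; 0.76 · r_yy = 0.1664; r_yy = 0.1664 / 0.76 ≈ 0.22.

0.22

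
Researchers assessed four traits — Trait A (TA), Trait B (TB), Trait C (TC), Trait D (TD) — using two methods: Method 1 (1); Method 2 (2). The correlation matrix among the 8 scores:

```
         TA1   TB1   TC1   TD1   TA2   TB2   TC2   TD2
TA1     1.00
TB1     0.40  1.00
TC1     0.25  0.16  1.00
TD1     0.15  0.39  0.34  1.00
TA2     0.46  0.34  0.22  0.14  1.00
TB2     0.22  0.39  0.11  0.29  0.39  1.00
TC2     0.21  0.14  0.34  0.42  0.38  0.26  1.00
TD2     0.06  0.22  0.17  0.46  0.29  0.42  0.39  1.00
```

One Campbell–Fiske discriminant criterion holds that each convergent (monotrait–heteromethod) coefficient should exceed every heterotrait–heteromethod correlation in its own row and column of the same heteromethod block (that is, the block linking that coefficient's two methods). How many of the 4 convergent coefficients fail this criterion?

Checking each validity diagonal entry against its comparison values:
TA (methods 1·2): 0.46 vs {0.22, 0.34, 0.21, 0.22, 0.06, 0.14} → pass.
TB (methods 1·2): 0.39 vs {0.34, 0.22, 0.14, 0.11, 0.22, 0.29} → pass.
TC (methods 1·2): 0.34 vs {0.22, 0.21, 0.11, 0.14, 0.17, 0.42} → fail.
TD (methods 1·2): 0.46 vs {0.14, 0.06, 0.29, 0.22, 0.42, 0.17} → pass.
1 of 4 fail.

1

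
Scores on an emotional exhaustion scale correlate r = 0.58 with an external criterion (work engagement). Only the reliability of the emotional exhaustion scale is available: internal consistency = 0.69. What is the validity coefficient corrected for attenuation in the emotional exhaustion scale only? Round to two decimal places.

Single correction: r_c = r_obs / √r_xx = 0.58 / √0.69 = 0.58 / 0.8307 ≈ 0.70.

0.70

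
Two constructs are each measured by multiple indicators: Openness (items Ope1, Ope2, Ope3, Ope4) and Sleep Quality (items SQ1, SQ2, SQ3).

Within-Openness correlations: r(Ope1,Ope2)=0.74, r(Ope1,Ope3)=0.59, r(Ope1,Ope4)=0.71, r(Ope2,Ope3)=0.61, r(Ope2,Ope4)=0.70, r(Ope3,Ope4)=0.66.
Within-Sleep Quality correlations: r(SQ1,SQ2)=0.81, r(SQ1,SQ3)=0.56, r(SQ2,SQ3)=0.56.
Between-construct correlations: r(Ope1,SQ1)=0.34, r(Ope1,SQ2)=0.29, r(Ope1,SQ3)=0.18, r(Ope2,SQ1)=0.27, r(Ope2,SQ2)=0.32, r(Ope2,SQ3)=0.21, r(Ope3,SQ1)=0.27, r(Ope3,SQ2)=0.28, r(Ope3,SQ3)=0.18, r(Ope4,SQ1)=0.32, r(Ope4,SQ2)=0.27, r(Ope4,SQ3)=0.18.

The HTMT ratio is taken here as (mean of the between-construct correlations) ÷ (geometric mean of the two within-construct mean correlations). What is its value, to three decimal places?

0.395

Between-construct mean = 3.11/12 = 0.2592.
Mean within-Ope = 4.01/6 = 0.6683; mean within-SQ = 1.93/3 = 0.6433.
Geometric mean = √(0.6683 × 0.6433) = 0.6557.
HTMT = 0.2592 / 0.6557 = 0.395.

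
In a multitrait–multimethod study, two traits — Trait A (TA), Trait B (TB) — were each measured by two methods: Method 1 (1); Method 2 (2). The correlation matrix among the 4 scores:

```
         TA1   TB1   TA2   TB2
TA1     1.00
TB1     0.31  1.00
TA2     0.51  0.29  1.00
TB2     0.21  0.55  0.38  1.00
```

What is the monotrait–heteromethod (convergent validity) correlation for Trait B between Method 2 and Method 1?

Same trait (TB), different methods: r(TB2, TB1) = 0.55.

0.55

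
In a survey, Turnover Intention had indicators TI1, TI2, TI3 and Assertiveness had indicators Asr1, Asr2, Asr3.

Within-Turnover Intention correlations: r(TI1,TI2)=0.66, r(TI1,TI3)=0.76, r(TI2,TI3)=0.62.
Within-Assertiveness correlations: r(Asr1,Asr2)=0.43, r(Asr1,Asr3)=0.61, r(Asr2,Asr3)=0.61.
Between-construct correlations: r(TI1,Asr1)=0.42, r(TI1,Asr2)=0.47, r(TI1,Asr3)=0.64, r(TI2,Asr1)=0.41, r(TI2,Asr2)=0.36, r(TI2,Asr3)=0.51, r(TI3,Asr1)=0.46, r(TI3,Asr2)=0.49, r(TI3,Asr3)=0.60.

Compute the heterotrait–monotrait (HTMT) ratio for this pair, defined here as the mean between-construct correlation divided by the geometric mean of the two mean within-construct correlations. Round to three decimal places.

Mean between = 4.36/9 = 0.4844.
Mean within-TI = 2.04/3 = 0.6800; mean within-Asr = 1.65/3 = 0.5500.
Geometric mean = √(0.6800 × 0.5500) = 0.6116.
HTMT = 0.4844 / 0.6116 = 0.792.

0.792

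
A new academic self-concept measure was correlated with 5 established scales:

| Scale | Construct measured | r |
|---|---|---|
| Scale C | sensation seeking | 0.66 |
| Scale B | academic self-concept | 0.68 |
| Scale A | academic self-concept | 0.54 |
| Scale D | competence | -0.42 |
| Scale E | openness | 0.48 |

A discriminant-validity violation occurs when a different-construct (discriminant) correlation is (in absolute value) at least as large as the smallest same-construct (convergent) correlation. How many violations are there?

Convergent (same construct = academic self-concept): Scale B, Scale A.
Smallest convergent = 0.54. Discriminant |r|: 0.66, 0.42, 0.48; count ≥ 0.54 → 1.

1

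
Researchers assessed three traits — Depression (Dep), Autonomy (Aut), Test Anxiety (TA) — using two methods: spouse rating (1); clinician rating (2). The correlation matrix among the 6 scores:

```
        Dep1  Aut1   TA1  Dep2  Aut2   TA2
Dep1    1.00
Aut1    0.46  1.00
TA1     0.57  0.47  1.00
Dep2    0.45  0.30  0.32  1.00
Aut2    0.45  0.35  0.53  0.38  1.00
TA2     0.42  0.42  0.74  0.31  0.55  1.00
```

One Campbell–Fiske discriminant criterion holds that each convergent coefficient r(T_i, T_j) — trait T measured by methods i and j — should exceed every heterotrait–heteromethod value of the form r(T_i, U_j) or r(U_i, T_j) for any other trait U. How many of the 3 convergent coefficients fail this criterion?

2

Convergent coefficients and their comparison sets:
Dep (methods 1·2): 0.45 vs {0.45, 0.30, 0.42, 0.32} → fail.
Aut (methods 1·2): 0.35 vs {0.30, 0.45, 0.42, 0.53} → fail.
TA (methods 1·2): 0.74 vs {0.32, 0.42, 0.53, 0.42} → pass.
2 of 3 fail.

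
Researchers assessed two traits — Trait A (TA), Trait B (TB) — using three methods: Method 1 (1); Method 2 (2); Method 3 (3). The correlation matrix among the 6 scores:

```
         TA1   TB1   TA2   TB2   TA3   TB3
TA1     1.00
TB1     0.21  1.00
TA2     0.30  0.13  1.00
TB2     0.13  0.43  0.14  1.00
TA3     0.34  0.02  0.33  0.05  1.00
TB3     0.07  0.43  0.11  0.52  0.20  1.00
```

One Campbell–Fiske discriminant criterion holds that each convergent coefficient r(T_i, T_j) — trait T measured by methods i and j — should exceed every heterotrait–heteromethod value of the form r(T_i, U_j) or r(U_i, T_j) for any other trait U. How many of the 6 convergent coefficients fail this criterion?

0

Each convergent coefficient versus the relevant comparison correlations:
TA (methods 1·2): 0.30 vs {0.13, 0.13} → pass.
TA (methods 1·3): 0.34 vs {0.07, 0.02} → pass.
TA (methods 2·3): 0.33 vs {0.11, 0.05} → pass.
TB (methods 1·2): 0.43 vs {0.13, 0.13} → pass.
TB (methods 1·3): 0.43 vs {0.02, 0.07} → pass.
TB (methods 2·3): 0.52 vs {0.05, 0.11} → pass.
0 of 6 fail.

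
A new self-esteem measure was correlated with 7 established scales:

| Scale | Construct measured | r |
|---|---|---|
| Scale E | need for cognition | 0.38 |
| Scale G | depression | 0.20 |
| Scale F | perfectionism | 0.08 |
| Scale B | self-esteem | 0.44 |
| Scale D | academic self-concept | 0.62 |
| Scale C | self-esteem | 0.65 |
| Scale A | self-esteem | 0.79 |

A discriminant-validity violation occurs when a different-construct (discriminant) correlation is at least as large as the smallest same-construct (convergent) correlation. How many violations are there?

Convergent (same construct = self-esteem): Scale B, Scale C, Scale A.
Smallest convergent = 0.44. Discriminant values: 0.38, 0.20, 0.08, 0.62; count ≥ 0.44 → 1.

1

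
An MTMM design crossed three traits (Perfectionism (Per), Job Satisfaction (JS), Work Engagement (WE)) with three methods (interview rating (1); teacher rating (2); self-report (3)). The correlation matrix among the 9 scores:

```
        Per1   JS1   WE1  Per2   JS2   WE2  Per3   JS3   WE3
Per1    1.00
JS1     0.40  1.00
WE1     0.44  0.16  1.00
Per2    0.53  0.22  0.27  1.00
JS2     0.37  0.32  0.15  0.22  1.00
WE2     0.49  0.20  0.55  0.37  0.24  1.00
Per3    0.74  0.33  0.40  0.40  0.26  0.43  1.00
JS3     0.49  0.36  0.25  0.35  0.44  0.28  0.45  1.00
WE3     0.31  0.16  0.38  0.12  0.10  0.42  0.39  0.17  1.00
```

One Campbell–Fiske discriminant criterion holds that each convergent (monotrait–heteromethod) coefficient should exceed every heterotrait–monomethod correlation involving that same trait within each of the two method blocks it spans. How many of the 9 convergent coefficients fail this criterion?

Each convergent coefficient versus the relevant comparison correlations:
Per (methods 1·2): 0.53 vs {0.40, 0.22, 0.44, 0.37} → pass.
Per (methods 1·3): 0.74 vs {0.40, 0.45, 0.44, 0.39} → pass.
Per (methods 2·3): 0.40 vs {0.22, 0.45, 0.37, 0.39} → fail.
JS (methods 1·2): 0.32 vs {0.40, 0.22, 0.16, 0.24} → fail.
JS (methods 1·3): 0.36 vs {0.40, 0.45, 0.16, 0.17} → fail.
JS (methods 2·3): 0.44 vs {0.22, 0.45, 0.24, 0.17} → fail.
WE (methods 1·2): 0.55 vs {0.44, 0.37, 0.16, 0.24} → pass.
WE (methods 1·3): 0.38 vs {0.44, 0.39, 0.16, 0.17} → fail.
WE (methods 2·3): 0.42 vs {0.37, 0.39, 0.24, 0.17} → pass.
5 of 9 fail.

5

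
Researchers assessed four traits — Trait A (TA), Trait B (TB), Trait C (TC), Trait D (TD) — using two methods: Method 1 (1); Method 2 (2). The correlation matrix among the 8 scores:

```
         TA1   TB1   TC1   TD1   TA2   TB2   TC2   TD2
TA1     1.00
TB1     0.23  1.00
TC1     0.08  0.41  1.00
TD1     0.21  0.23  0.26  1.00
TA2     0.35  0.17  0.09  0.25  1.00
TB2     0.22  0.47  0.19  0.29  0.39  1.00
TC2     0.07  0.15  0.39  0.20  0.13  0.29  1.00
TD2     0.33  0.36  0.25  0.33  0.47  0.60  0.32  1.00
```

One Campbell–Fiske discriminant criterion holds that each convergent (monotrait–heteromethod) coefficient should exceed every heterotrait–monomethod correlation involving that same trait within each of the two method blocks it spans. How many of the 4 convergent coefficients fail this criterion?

Convergent coefficients and their comparison sets:
TA (methods 1·2): 0.35 vs {0.23, 0.39, 0.08, 0.13, 0.21, 0.47} → fail.
TB (methods 1·2): 0.47 vs {0.23, 0.39, 0.41, 0.29, 0.23, 0.60} → fail.
TC (methods 1·2): 0.39 vs {0.08, 0.13, 0.41, 0.29, 0.26, 0.32} → fail.
TD (methods 1·2): 0.33 vs {0.21, 0.47, 0.23, 0.60, 0.26, 0.32} → fail.
4 of 4 fail.

4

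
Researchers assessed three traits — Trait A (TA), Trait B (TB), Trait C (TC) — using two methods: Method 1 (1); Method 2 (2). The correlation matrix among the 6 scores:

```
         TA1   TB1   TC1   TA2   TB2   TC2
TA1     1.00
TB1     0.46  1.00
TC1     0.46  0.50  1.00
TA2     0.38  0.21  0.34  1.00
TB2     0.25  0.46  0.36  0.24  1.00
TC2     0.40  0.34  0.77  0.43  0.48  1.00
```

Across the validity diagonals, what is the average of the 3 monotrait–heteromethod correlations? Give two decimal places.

Convergent values: 0.38, 0.46, 0.77; mean = 1.61/3 = 0.54.

0.54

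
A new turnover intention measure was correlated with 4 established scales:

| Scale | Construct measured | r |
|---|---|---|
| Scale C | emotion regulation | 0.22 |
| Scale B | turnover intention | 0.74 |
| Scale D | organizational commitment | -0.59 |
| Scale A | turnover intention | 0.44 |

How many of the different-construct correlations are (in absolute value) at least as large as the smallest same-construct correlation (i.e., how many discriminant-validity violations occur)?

Convergent (same construct = turnover intention): Scale B, Scale A.
Smallest convergent = 0.44. Discriminant |r|: 0.22, 0.59; count ≥ 0.44 → 1.

1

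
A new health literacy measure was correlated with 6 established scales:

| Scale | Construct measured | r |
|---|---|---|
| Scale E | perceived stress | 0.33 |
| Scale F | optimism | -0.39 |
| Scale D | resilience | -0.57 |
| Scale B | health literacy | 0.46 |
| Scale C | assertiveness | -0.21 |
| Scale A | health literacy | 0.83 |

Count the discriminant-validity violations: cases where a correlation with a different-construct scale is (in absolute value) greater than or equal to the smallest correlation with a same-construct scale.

Convergent (same construct = health literacy): Scale B, Scale A.
Smallest convergent = 0.46. Discriminant |r|: 0.33, 0.39, 0.57, 0.21; count ≥ 0.46 → 1.

1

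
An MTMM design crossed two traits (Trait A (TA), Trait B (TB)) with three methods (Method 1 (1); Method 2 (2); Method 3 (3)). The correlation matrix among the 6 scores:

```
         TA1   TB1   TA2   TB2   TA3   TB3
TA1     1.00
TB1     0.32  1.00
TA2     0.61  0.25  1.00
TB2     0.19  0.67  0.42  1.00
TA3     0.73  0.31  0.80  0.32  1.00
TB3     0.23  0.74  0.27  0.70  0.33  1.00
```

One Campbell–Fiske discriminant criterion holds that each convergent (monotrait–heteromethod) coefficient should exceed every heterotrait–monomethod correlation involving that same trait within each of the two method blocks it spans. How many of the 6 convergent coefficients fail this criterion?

Checking each validity diagonal entry against its comparison values:
TA (methods 1·2): 0.61 vs {0.32, 0.42} → pass.
TA (methods 1·3): 0.73 vs {0.32, 0.33} → pass.
TA (methods 2·3): 0.80 vs {0.42, 0.33} → pass.
TB (methods 1·2): 0.67 vs {0.32, 0.42} → pass.
TB (methods 1·3): 0.74 vs {0.32, 0.33} → pass.
TB (methods 2·3): 0.70 vs {0.42, 0.33} → pass.
0 of 6 fail.

0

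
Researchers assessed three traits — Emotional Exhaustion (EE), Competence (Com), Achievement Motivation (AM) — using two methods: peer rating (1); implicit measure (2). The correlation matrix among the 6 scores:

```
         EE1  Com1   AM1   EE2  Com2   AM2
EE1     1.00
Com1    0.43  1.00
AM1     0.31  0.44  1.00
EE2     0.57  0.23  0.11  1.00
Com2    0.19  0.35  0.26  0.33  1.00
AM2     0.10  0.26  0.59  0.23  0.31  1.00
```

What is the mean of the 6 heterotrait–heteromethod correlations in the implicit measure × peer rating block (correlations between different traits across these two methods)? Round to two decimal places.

HTHM values (method 2 × method 1): 0.23, 0.11, 0.19, 0.26, 0.10, 0.26; mean = 1.15/6 = 0.19.

0.19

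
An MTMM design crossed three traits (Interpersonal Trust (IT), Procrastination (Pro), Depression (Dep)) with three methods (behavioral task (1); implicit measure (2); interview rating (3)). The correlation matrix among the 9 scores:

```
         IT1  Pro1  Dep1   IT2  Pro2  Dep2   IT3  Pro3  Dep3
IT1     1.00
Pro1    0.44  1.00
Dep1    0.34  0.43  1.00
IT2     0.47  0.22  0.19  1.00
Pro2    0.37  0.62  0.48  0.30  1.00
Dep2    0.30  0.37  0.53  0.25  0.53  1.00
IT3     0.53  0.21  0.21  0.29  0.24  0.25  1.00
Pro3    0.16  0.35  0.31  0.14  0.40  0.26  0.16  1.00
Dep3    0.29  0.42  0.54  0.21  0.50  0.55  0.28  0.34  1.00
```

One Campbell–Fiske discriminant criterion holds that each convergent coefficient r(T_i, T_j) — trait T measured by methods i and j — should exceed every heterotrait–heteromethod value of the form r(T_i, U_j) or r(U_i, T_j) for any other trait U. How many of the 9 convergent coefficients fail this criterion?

2

Checking each validity diagonal entry against its comparison values:
IT (methods 1·2): 0.47 vs {0.37, 0.22, 0.30, 0.19} → pass.
IT (methods 1·3): 0.53 vs {0.16, 0.21, 0.29, 0.21} → pass.
IT (methods 2·3): 0.29 vs {0.14, 0.24, 0.21, 0.25} → pass.
Pro (methods 1·2): 0.62 vs {0.22, 0.37, 0.37, 0.48} → pass.
Pro (methods 1·3): 0.35 vs {0.21, 0.16, 0.42, 0.31} → fail.
Pro (methods 2·3): 0.40 vs {0.24, 0.14, 0.50, 0.26} → fail.
Dep (methods 1·2): 0.53 vs {0.19, 0.30, 0.48, 0.37} → pass.
Dep (methods 1·3): 0.54 vs {0.21, 0.29, 0.31, 0.42} → pass.
Dep (methods 2·3): 0.55 vs {0.25, 0.21, 0.26, 0.50} → pass.
2 of 9 fail.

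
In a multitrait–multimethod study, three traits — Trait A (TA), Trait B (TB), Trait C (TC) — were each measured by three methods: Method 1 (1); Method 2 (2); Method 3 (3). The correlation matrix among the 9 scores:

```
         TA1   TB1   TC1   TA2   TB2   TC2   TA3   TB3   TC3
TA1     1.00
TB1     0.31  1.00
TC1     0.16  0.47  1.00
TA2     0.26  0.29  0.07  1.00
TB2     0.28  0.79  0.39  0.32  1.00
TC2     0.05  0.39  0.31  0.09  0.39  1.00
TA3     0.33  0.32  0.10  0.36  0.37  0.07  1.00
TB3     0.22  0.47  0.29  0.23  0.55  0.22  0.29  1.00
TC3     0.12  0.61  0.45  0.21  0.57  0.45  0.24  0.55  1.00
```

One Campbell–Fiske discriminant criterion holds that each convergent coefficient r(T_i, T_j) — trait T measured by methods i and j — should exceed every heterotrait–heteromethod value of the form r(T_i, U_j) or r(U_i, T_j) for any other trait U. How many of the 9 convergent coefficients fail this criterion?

Each convergent coefficient versus the relevant comparison correlations:
TA (methods 1·2): 0.26 vs {0.28, 0.29, 0.05, 0.07} → fail.
TA (methods 1·3): 0.33 vs {0.22, 0.32, 0.12, 0.10} → pass.
TA (methods 2·3): 0.36 vs {0.23, 0.37, 0.21, 0.07} → fail.
TB (methods 1·2): 0.79 vs {0.29, 0.28, 0.39, 0.39} → pass.
TB (methods 1·3): 0.47 vs {0.32, 0.22, 0.61, 0.29} → fail.
TB (methods 2·3): 0.55 vs {0.37, 0.23, 0.57, 0.22} → fail.
TC (methods 1·2): 0.31 vs {0.07, 0.05, 0.39, 0.39} → fail.
TC (methods 1·3): 0.45 vs {0.10, 0.12, 0.29, 0.61} → fail.
TC (methods 2·3): 0.45 vs {0.07, 0.21, 0.22, 0.57} → fail.
7 of 9 fail.

7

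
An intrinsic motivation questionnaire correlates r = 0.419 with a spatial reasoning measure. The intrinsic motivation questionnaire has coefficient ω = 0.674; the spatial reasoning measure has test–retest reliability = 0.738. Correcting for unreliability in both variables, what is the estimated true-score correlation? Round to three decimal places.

r_true = r_obs / √(r_xx · r_yy) = 0.419 / √(0.674 × 0.738) = 0.419 / √0.497412 = 0.419 / 0.7053 ≈ 0.594.

0.594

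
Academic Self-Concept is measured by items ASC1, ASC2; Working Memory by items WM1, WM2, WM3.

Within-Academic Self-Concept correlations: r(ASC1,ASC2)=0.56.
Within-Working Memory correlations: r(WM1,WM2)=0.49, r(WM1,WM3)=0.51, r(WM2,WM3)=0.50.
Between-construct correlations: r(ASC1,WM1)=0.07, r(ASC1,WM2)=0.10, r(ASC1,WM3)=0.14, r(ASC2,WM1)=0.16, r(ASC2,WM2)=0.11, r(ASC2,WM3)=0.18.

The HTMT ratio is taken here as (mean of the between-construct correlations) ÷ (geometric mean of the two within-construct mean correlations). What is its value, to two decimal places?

0.24

Mean heterotrait r = 0.76/6 = 0.1267.
Mean within-ASC = 0.56/1 = 0.5600; mean within-WM = 1.50/3 = 0.5000.
Geometric mean = √(0.5600 × 0.5000) = 0.5292.
HTMT = 0.1267 / 0.5292 = 0.24.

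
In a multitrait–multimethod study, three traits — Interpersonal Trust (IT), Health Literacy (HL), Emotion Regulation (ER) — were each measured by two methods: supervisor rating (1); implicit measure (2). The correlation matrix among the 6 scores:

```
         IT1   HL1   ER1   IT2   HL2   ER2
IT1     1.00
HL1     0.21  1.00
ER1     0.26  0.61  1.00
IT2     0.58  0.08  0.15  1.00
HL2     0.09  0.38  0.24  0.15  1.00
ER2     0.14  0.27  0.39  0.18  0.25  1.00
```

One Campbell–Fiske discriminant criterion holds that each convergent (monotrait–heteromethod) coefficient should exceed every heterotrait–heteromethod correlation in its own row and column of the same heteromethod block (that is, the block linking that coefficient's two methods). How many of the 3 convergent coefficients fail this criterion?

Checking each validity diagonal entry against its comparison values:
IT (methods 1·2): 0.58 vs {0.09, 0.08, 0.14, 0.15} → pass.
HL (methods 1·2): 0.38 vs {0.08, 0.09, 0.27, 0.24} → pass.
ER (methods 1·2): 0.39 vs {0.15, 0.14, 0.24, 0.27} → pass.
0 of 3 fail.

0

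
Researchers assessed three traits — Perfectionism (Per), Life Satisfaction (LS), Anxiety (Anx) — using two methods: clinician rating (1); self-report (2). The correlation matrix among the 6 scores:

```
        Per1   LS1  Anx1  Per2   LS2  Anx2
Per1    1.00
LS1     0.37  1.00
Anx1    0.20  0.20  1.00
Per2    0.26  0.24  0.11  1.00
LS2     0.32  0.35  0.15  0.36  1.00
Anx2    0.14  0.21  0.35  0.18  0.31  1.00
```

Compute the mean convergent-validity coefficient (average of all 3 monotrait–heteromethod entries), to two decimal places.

Convergent values: 0.26, 0.35, 0.35; mean = 0.96/3 = 0.32.

0.32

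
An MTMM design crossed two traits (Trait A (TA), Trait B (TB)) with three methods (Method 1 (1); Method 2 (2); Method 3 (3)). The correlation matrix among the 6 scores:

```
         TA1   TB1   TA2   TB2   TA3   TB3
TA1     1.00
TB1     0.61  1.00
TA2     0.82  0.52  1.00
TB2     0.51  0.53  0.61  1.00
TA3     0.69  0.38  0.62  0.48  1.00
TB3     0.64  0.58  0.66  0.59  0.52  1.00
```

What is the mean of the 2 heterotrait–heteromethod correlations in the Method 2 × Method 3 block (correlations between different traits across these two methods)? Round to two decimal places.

0.57

HTHM values (method 2 × method 3): 0.66, 0.48; mean = 1.14/2 = 0.57.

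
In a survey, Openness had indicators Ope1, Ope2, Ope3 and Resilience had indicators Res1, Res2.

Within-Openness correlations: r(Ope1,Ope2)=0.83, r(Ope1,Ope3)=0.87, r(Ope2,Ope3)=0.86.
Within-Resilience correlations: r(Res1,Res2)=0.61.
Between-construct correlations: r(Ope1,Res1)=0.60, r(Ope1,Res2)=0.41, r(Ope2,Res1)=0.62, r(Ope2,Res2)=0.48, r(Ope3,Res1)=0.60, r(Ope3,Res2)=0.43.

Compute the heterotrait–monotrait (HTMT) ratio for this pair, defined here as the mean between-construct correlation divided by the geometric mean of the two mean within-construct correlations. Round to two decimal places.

Mean heterotrait r = 3.14/6 = 0.5233.
Mean within-Ope = 2.56/3 = 0.8533; mean within-Res = 0.61/1 = 0.6100.
Geometric mean = √(0.8533 × 0.6100) = 0.7215.
HTMT = 0.5233 / 0.7215 = 0.73.

0.73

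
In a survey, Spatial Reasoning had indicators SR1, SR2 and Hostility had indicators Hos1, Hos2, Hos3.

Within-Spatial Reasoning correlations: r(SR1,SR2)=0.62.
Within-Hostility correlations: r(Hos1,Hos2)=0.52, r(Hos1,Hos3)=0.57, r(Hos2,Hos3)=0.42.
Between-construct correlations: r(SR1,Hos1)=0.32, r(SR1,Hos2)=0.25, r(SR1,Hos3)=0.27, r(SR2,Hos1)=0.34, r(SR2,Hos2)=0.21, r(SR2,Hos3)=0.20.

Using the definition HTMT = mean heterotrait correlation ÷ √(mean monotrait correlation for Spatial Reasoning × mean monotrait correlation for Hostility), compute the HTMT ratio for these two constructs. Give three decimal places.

0.474

Mean heterotrait r = 1.59/6 = 0.2650.
Mean within-SR = 0.62/1 = 0.6200; mean within-Hos = 1.51/3 = 0.5033.
Geometric mean = √(0.6200 × 0.5033) = 0.5586.
HTMT = 0.2650 / 0.5586 = 0.474.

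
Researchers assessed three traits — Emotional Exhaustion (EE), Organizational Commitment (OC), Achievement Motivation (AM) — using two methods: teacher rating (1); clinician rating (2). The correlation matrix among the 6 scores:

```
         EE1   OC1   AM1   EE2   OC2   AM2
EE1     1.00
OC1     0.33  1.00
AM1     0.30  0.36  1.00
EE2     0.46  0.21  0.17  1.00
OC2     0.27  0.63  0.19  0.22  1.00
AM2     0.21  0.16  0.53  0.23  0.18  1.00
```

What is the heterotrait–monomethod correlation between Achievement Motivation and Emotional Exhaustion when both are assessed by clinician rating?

Different traits, same method: r(AM2, EE2) = 0.23.

0.23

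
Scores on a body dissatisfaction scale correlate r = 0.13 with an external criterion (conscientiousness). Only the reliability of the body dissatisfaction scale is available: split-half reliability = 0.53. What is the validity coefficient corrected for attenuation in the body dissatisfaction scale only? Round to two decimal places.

0.18

Single correction: r_c = r_obs / √r_xx = 0.13 / √0.53 = 0.13 / 0.7280 ≈ 0.18.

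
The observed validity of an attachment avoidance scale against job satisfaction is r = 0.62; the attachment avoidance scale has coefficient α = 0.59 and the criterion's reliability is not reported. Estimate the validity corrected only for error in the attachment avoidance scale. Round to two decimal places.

Single correction: r_c = r_obs / √r_xx = 0.62 / √0.59 = 0.62 / 0.7681 ≈ 0.81.

0.81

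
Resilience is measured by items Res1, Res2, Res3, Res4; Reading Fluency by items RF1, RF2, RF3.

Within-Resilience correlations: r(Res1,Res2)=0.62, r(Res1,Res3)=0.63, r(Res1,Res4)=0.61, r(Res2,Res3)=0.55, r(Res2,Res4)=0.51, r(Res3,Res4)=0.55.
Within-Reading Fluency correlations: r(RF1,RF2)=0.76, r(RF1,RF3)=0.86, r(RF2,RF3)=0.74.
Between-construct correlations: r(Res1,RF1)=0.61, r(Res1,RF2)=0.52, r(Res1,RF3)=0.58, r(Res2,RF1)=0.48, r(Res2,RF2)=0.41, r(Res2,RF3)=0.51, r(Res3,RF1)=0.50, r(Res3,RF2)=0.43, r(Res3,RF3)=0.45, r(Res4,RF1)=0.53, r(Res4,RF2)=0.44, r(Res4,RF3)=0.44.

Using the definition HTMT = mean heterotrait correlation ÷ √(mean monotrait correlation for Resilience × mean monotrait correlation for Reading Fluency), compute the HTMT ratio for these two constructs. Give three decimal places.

0.729

Mean heterotrait r = 5.90/12 = 0.4917.
Mean within-Res = 3.47/6 = 0.5783; mean within-RF = 2.36/3 = 0.7867.
Geometric mean = √(0.5783 × 0.7867) = 0.6745.
HTMT = 0.4917 / 0.6745 = 0.729.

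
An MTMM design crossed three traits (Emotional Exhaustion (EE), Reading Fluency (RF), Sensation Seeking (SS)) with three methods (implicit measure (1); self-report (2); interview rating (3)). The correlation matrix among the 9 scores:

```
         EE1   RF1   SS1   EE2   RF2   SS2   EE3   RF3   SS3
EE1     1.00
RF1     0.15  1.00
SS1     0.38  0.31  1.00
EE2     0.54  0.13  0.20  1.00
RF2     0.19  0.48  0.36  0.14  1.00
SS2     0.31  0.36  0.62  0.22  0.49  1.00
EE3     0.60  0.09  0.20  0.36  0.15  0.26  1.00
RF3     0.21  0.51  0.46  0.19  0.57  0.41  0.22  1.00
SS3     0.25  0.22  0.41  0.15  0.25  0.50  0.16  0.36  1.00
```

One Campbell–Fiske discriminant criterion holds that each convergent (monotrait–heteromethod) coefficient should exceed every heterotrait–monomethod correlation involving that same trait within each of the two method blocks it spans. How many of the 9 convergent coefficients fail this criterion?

1

Checking each validity diagonal entry against its comparison values:
EE (methods 1·2): 0.54 vs {0.15, 0.14, 0.38, 0.22} → pass.
EE (methods 1·3): 0.60 vs {0.15, 0.22, 0.38, 0.16} → pass.
EE (methods 2·3): 0.36 vs {0.14, 0.22, 0.22, 0.16} → pass.
RF (methods 1·2): 0.48 vs {0.15, 0.14, 0.31, 0.49} → fail.
RF (methods 1·3): 0.51 vs {0.15, 0.22, 0.31, 0.36} → pass.
RF (methods 2·3): 0.57 vs {0.14, 0.22, 0.49, 0.36} → pass.
SS (methods 1·2): 0.62 vs {0.38, 0.22, 0.31, 0.49} → pass.
SS (methods 1·3): 0.41 vs {0.38, 0.16, 0.31, 0.36} → pass.
SS (methods 2·3): 0.50 vs {0.22, 0.16, 0.49, 0.36} → pass.
1 of 9 fail.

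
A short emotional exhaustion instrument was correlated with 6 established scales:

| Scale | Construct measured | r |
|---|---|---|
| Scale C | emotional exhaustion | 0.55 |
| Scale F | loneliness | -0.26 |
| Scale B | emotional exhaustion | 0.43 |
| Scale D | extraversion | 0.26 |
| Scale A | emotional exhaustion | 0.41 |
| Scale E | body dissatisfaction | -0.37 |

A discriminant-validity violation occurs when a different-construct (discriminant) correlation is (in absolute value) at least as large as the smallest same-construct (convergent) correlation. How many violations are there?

Convergent (same construct = emotional exhaustion): Scale C, Scale B, Scale A.
Smallest convergent = 0.41. Discriminant |r|: 0.26, 0.26, 0.37; count ≥ 0.41 → 0.

0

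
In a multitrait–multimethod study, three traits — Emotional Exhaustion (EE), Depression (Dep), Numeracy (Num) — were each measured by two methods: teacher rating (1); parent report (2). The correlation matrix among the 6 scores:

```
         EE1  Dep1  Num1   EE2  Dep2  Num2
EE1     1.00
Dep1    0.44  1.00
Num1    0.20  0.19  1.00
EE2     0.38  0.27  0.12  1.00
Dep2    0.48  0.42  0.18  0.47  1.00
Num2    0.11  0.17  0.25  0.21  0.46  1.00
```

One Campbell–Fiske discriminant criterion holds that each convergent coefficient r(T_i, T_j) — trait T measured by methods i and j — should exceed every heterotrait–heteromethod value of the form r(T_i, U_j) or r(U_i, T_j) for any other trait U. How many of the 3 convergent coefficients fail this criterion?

2

Checking each validity diagonal entry against its comparison values:
EE (methods 1·2): 0.38 vs {0.48, 0.27, 0.11, 0.12} → fail.
Dep (methods 1·2): 0.42 vs {0.27, 0.48, 0.17, 0.18} → fail.
Num (methods 1·2): 0.25 vs {0.12, 0.11, 0.18, 0.17} → pass.
2 of 3 fail.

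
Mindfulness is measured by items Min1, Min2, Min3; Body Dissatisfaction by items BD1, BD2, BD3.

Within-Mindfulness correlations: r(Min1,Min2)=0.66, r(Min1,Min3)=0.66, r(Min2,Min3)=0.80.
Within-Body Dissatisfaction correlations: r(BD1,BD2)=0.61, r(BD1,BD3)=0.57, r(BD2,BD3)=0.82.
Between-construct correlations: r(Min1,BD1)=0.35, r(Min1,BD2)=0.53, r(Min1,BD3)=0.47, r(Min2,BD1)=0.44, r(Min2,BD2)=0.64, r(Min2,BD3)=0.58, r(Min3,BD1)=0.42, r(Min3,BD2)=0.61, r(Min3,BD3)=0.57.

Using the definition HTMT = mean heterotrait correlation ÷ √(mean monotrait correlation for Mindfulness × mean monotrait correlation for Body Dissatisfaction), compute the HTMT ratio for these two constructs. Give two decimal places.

0.75

Mean between = 4.61/9 = 0.5122.
Mean within-Min = 2.12/3 = 0.7067; mean within-BD = 2.00/3 = 0.6667.
Geometric mean = √(0.7067 × 0.6667) = 0.6864.
HTMT = 0.5122 / 0.6864 = 0.75.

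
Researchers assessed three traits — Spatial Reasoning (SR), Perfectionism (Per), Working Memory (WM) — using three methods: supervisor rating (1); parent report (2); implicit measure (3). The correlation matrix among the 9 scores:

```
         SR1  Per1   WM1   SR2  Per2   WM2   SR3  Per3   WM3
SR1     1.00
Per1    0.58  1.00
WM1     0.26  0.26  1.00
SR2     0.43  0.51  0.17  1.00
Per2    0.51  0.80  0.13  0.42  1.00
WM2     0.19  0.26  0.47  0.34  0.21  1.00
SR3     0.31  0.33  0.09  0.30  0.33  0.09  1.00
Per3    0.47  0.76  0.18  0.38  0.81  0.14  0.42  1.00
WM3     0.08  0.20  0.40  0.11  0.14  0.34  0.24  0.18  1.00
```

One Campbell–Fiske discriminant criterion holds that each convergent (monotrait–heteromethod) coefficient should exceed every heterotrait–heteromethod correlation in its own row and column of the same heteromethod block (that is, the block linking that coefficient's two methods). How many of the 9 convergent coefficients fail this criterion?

3

Each convergent coefficient versus the relevant comparison correlations:
SR (methods 1·2): 0.43 vs {0.51, 0.51, 0.19, 0.17} → fail.
SR (methods 1·3): 0.31 vs {0.47, 0.33, 0.08, 0.09} → fail.
SR (methods 2·3): 0.30 vs {0.38, 0.33, 0.11, 0.09} → fail.
Per (methods 1·2): 0.80 vs {0.51, 0.51, 0.26, 0.13} → pass.
Per (methods 1·3): 0.76 vs {0.33, 0.47, 0.20, 0.18} → pass.
Per (methods 2·3): 0.81 vs {0.33, 0.38, 0.14, 0.14} → pass.
WM (methods 1·2): 0.47 vs {0.17, 0.19, 0.13, 0.26} → pass.
WM (methods 1·3): 0.40 vs {0.09, 0.08, 0.18, 0.20} → pass.
WM (methods 2·3): 0.34 vs {0.09, 0.11, 0.14, 0.14} → pass.
3 of 9 fail.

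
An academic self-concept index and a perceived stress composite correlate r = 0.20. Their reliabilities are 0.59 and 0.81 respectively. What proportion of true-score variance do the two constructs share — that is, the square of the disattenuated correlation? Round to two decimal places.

Disattenuated r = 0.20 / √(0.59 × 0.81) = 0.20 / 0.6913 = 0.2893.
Shared true-score variance = 0.2893² = 0.0837 ≈ 0.08.

0.08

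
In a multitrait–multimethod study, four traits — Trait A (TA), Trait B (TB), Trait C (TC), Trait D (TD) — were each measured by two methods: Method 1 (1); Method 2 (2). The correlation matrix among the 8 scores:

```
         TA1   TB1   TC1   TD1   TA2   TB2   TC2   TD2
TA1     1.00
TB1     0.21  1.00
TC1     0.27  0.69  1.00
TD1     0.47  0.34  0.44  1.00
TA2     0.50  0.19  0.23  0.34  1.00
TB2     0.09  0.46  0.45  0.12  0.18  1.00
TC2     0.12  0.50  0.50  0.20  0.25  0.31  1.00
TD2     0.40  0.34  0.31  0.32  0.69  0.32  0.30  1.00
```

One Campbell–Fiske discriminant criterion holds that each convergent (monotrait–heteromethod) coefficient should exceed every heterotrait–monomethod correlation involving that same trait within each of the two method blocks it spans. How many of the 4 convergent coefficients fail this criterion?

Checking each validity diagonal entry against its comparison values:
TA (methods 1·2): 0.50 vs {0.21, 0.18, 0.27, 0.25, 0.47, 0.69} → fail.
TB (methods 1·2): 0.46 vs {0.21, 0.18, 0.69, 0.31, 0.34, 0.32} → fail.
TC (methods 1·2): 0.50 vs {0.27, 0.25, 0.69, 0.31, 0.44, 0.30} → fail.
TD (methods 1·2): 0.32 vs {0.47, 0.69, 0.34, 0.32, 0.44, 0.30} → fail.
4 of 4 fail.

4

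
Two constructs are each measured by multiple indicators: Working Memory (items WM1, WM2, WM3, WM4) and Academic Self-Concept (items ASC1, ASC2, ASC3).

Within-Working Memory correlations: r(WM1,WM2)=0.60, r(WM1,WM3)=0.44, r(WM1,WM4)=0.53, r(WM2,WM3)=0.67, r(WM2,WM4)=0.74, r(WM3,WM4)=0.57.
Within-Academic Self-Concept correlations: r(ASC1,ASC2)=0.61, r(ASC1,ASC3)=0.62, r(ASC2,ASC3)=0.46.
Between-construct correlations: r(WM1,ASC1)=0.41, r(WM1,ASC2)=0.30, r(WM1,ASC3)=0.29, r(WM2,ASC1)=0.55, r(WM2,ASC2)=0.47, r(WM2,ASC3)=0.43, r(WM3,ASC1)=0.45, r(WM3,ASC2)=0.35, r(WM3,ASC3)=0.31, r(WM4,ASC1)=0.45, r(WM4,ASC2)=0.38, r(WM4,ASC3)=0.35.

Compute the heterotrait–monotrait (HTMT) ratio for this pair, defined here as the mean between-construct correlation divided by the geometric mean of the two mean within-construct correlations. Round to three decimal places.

0.684

Mean heterotrait r = 4.74/12 = 0.3950.
Mean within-WM = 3.55/6 = 0.5917; mean within-ASC = 1.69/3 = 0.5633.
Geometric mean = √(0.5917 × 0.5633) = 0.5773.
HTMT = 0.3950 / 0.5773 = 0.684.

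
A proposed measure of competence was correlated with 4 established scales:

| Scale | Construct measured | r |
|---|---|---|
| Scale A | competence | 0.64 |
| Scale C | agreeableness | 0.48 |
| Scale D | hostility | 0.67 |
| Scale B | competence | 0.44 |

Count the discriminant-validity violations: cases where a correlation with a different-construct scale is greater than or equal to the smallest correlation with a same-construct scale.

2

Convergent (same construct = competence): Scale A, Scale B.
Smallest convergent = 0.44. Discriminant values: 0.48, 0.67; count ≥ 0.44 → 2.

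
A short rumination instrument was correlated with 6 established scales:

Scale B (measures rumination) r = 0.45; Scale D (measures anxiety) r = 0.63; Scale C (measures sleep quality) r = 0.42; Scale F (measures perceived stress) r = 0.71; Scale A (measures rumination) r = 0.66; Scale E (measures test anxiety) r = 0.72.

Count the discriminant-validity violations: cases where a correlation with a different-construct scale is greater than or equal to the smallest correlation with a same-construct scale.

3

Convergent (same construct = rumination): Scale B, Scale A.
Smallest convergent = 0.45. Discriminant values: 0.63, 0.42, 0.71, 0.72; count ≥ 0.45 → 3.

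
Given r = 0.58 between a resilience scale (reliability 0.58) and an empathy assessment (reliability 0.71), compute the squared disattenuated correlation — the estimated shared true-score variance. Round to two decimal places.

Disattenuated r = 0.58 / √(0.58 × 0.71) = 0.58 / 0.6417 = 0.9038.
Shared true-score variance = 0.9038² = 0.8169 ≈ 0.82.

0.82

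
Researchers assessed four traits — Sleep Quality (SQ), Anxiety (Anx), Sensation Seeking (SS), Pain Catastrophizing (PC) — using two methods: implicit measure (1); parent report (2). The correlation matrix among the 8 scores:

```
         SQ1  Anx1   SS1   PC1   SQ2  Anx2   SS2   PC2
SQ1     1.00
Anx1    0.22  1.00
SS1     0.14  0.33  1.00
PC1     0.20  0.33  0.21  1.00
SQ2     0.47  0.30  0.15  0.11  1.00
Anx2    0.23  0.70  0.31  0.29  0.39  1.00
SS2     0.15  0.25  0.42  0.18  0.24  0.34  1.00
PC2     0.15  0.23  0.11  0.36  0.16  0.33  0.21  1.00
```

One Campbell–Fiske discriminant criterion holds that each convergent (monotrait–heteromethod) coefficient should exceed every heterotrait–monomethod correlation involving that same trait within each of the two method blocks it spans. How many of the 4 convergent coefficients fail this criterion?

0

Each convergent coefficient versus the relevant comparison correlations:
SQ (methods 1·2): 0.47 vs {0.22, 0.39, 0.14, 0.24, 0.20, 0.16} → pass.
Anx (methods 1·2): 0.70 vs {0.22, 0.39, 0.33, 0.34, 0.33, 0.33} → pass.
SS (methods 1·2): 0.42 vs {0.14, 0.24, 0.33, 0.34, 0.21, 0.21} → pass.
PC (methods 1·2): 0.36 vs {0.20, 0.16, 0.33, 0.33, 0.21, 0.21} → pass.
0 of 4 fail.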